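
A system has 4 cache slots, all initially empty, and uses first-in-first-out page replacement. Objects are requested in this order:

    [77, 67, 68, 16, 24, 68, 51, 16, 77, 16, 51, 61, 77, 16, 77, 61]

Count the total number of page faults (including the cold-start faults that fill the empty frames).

77 -> fault, frames [77]
67 -> fault, frames [77, 67]
68 -> fault, frames [77, 67, 68]
16 -> fault, frames [77, 67, 68, 16]
24 -> fault, evict 77, frames [67, 68, 16, 24]
68 -> hit
51 -> fault, evict 67, frames [68, 16, 24, 51]
16 -> hit
77 -> fault, evict 68, frames [16, 24, 51, 77]
16 -> hit
51 -> hit
61 -> fault, evict 16, frames [24, 51, 77, 61]
77 -> hit
16 -> fault, evict 24, frames [51, 77, 61, 16]
77 -> hit
61 -> hit
Page faults: 9.

9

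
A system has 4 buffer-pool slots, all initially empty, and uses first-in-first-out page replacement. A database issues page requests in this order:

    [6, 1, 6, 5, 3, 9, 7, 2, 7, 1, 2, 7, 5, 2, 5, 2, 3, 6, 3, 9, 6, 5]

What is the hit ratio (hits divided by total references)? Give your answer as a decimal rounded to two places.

0.45

6 → fault, frames [6]
1 → fault, frames [6, 1]
6 → hit
5 → fault, frames [6, 1, 5]
3 → fault, frames [6, 1, 5, 3]
9 → fault, evict 6, frames [1, 5, 3, 9]
7 → fault, evict 1, frames [5, 3, 9, 7]
2 → fault, evict 5, frames [3, 9, 7, 2]
7 → hit
1 → fault, evict 3, frames [9, 7, 2, 1]
2 → hit
7 → hit
5 → fault, evict 9, frames [7, 2, 1, 5]
2 → hit
5 → hit
2 → hit
3 → fault, evict 7, frames [2, 1, 5, 3]
6 → fault, evict 2, frames [1, 5, 3, 6]
3 → hit
9 → fault, evict 1, frames [5, 3, 6, 9]
6 → hit
5 → hit
Hits: 10 of 22 references → 10/22 = 0.4545.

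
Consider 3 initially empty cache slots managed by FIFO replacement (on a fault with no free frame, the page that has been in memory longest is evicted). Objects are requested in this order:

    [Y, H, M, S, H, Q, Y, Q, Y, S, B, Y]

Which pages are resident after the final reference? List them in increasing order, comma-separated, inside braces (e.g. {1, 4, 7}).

Y -> miss, frames {Y}
H -> miss, frames {Y,H}
M -> miss, frames {Y,H,M}
S -> miss, evict Y, frames {H,M,S}
H -> hit
Q -> miss, evict H, frames {M,S,Q}
Y -> miss, evict M, frames {S,Q,Y}
Q -> hit
Y -> hit
S -> hit
B -> miss, evict S, frames {Q,Y,B}
Y -> hit

{B, Q, Y}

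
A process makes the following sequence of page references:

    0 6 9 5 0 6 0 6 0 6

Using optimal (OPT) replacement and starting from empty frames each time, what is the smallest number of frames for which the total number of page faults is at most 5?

2

f=1: 10 faults
f=2: 5 faults
f=3: 4 faults
f=4: 4 faults
Smallest f with faults ≤ 5 is 2.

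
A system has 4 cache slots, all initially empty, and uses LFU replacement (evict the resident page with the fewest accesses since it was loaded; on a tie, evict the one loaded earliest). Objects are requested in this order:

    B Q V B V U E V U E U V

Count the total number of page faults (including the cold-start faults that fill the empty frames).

B → fault, frames {B}
Q → fault, frames {B,Q}
V → fault, frames {B,Q,V}
B → hit
V → hit
U → fault, frames {B,Q,V,U}
E → fault, evict Q, frames {B,V,U,E}
V → hit
U → hit
E → hit
U → hit
V → hit
Page faults: 5.

5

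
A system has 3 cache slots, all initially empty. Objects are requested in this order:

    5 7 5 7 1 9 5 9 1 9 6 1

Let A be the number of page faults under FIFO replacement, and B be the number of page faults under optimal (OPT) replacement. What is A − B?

2

Under FIFO: F F . . F F F . . . F F → 7 faults.
Under OPT: F F . . F F . . . . F . → 5 faults.
A − B = 7 − 5 = 2.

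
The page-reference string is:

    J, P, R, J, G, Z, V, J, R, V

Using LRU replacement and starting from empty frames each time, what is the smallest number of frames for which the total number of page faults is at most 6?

5

f=1: 10 faults
f=2: 10 faults
f=3: 8 faults
f=4: 7 faults
f=5: 6 faults
f=6: 6 faults
Smallest f with faults ≤ 6 is 5.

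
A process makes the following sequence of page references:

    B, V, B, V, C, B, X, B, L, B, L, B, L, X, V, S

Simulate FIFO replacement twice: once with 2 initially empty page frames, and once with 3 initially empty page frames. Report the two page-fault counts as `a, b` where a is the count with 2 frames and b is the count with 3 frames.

2 frames: F F . . F F F . F F . . . F F F → 10 faults.
3 frames: F F . . F . F F F . . . . . F F → 8 faults.
8 < 10: adding a frame reduced faults, as is typical.

10, 8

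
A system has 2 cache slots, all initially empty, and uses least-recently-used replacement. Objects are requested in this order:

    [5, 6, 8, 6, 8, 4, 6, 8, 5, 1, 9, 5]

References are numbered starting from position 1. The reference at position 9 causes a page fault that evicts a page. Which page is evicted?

6

pos 1: 5: fault, frames (5)
pos 2: 6: fault, frames (5 6)
pos 3: 8: fault, evict 5, frames (6 8)
pos 4: 6: hit
pos 5: 8: hit
pos 6: 4: fault, evict 6, frames (8 4)
pos 7: 6: fault, evict 8, frames (4 6)
pos 8: 8: fault, evict 4, frames (6 8)
pos 9: 5: fault, evict 6, frames (8 5)
At position 9, page 6 is evicted.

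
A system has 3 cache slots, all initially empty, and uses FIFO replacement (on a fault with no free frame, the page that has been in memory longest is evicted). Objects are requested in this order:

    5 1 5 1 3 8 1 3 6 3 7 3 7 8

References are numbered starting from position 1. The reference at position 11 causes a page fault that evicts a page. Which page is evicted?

3

pos 1: 5 → miss, frames [5]
pos 2: 1 → miss, frames [5, 1]
pos 3: 5 → hit
pos 4: 1 → hit
pos 5: 3 → miss, frames [5, 1, 3]
pos 6: 8 → miss, evict 5, frames [1, 3, 8]
pos 7: 1 → hit
pos 8: 3 → hit
pos 9: 6 → miss, evict 1, frames [3, 8, 6]
pos 10: 3 → hit
pos 11: 7 → miss, evict 3, frames [8, 6, 7]
At position 11, page 3 is evicted.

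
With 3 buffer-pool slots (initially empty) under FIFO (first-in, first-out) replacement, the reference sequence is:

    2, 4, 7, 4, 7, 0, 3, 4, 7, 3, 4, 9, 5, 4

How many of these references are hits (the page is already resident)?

4

2 -> miss, frames [2]
4 -> miss, frames [2, 4]
7 -> miss, frames [2, 4, 7]
4 -> hit
7 -> hit
0 -> miss, evict 2, frames [4, 7, 0]
3 -> miss, evict 4, frames [7, 0, 3]
4 -> miss, evict 7, frames [0, 3, 4]
7 -> miss, evict 0, frames [3, 4, 7]
3 -> hit
4 -> hit
9 -> miss, evict 3, frames [4, 7, 9]
5 -> miss, evict 4, frames [7, 9, 5]
4 -> miss, evict 7, frames [9, 5, 4]
Hits: 4.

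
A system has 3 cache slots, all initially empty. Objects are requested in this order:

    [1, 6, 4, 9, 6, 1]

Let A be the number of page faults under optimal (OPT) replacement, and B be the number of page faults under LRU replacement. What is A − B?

-1

Under OPT: F F F F . . → 4 faults.
Under LRU: F F F F . F → 5 faults.
A − B = 4 − 5 = -1.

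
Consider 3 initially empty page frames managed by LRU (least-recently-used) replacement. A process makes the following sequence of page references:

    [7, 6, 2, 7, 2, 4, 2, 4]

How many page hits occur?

4

7: miss, frames {7}
6: miss, frames {7,6}
2: miss, frames {7,6,2}
7: hit
2: hit
4: miss, evict 6, frames {7,2,4}
2: hit
4: hit
Hits: 4.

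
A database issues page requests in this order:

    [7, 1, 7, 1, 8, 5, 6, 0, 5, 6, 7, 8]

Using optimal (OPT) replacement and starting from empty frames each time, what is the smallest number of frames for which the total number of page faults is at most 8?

f=1: 12 faults
f=2: 9 faults
f=3: 8 faults
f=4: 7 faults
f=5: 6 faults
f=6: 6 faults
Smallest f with faults ≤ 8 is 3.

3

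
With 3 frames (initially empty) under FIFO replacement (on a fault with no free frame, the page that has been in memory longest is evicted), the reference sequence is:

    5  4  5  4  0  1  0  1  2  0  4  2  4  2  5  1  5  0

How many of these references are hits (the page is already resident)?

9

5 → fault, frames [5]
4 → fault, frames [5, 4]
5 → hit
4 → hit
0 → fault, frames [5, 4, 0]
1 → fault, evict 5, frames [4, 0, 1]
0 → hit
1 → hit
2 → fault, evict 4, frames [0, 1, 2]
0 → hit
4 → fault, evict 0, frames [1, 2, 4]
2 → hit
4 → hit
2 → hit
5 → fault, evict 1, frames [2, 4, 5]
1 → fault, evict 2, frames [4, 5, 1]
5 → hit
0 → fault, evict 4, frames [5, 1, 0]
Hits: 9.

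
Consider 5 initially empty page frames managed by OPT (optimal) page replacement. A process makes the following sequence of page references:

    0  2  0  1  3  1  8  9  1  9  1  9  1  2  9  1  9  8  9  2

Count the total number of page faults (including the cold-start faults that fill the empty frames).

0 → fault, frames (0)
2 → fault, frames (0 2)
0 → hit
1 → fault, frames (0 2 1)
3 → fault, frames (0 2 1 3)
1 → hit
8 → fault, frames (0 2 1 3 8)
9 → fault, evict 3, frames (0 2 1 8 9)
1 → hit
9 → hit
1 → hit
9 → hit
1 → hit
2 → hit
9 → hit
1 → hit
9 → hit
8 → hit
9 → hit
2 → hit
Page faults: 6.

6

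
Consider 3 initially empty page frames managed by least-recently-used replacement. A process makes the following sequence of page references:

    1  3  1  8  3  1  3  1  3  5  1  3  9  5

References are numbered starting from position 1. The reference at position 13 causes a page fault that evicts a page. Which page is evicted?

5

pos 1: 1: miss, frames {1}
pos 2: 3: miss, frames {1,3}
pos 3: 1: hit
pos 4: 8: miss, frames {3,1,8}
pos 5: 3: hit
pos 6: 1: hit
pos 7: 3: hit
pos 8: 1: hit
pos 9: 3: hit
pos 10: 5: miss, evict 8, frames {1,3,5}
pos 11: 1: hit
pos 12: 3: hit
pos 13: 9: miss, evict 5, frames {1,3,9}
At position 13, page 5 is evicted.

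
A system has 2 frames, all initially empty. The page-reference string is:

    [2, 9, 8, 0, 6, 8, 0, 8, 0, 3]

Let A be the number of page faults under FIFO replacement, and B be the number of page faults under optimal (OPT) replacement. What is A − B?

Under FIFO: F F F F F F F . . F → 8 faults.
Under OPT: F F F F F . F . . F → 7 faults.
A − B = 8 − 7 = 1.

1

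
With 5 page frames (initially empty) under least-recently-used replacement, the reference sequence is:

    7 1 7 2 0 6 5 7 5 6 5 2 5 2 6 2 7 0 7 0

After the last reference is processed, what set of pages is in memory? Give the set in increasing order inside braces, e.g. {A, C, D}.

{0, 2, 5, 6, 7}

7 → fault, frames {7}
1 → fault, frames {7,1}
7 → hit
2 → fault, frames {1,7,2}
0 → fault, frames {1,7,2,0}
6 → fault, frames {1,7,2,0,6}
5 → fault, evict 1, frames {7,2,0,6,5}
7 → hit
5 → hit
6 → hit
5 → hit
2 → hit
5 → hit
2 → hit
6 → hit
2 → hit
7 → hit
0 → hit
7 → hit
0 → hit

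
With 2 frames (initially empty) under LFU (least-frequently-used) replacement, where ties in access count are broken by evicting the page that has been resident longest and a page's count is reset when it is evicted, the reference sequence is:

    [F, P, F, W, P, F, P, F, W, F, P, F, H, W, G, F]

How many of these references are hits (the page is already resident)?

7

F → fault, frames [F]
P → fault, frames [F, P]
F → hit
W → fault, evict P, frames [F, W]
P → fault, evict W, frames [F, P]
F → hit
P → hit
F → hit
W → fault, evict P, frames [F, W]
F → hit
P → fault, evict W, frames [F, P]
F → hit
H → fault, evict P, frames [F, H]
W → fault, evict H, frames [F, W]
G → fault, evict W, frames [F, G]
F → hit
Hits: 7.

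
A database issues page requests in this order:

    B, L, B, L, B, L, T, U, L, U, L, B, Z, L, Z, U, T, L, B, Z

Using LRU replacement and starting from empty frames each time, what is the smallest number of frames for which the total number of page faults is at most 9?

4

f=1: 20 faults
f=2: 13 faults
f=3: 11 faults
f=4: 8 faults
f=5: 5 faults
Smallest f with faults ≤ 9 is 4.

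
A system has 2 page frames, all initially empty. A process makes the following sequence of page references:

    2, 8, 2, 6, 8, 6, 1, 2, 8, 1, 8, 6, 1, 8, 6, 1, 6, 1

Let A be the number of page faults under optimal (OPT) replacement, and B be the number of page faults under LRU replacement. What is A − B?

-4

Under OPT: F F . F . . F F . F . F . F . F . . → 9 faults.
Under LRU: F F . F F . F F F F . F F F F F . . → 13 faults.
A − B = 9 − 13 = -4.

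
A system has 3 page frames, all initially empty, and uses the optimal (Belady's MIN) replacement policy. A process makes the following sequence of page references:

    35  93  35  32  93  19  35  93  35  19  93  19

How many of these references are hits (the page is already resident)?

35: miss, frames {35}
93: miss, frames {35,93}
35: hit
32: miss, frames {35,93,32}
93: hit
19: miss, evict 32, frames {35,93,19}
35: hit
93: hit
35: hit
19: hit
93: hit
19: hit
Hits: 8.

8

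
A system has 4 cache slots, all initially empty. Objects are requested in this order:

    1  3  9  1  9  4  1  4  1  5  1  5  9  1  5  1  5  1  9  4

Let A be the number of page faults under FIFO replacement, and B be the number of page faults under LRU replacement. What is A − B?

Under FIFO: F F F . . F . . . F F . . . . . . . . . → 6 faults.
Under LRU: F F F . . F . . . F . . . . . . . . . . → 5 faults.
A − B = 6 − 5 = 1.

1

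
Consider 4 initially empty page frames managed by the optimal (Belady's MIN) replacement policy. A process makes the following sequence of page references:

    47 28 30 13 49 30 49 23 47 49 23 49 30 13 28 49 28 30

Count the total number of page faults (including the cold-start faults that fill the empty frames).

8

47 -> miss, frames [47]
28 -> miss, frames [47, 28]
30 -> miss, frames [47, 28, 30]
13 -> miss, frames [47, 28, 30, 13]
49 -> miss, evict 28, frames [47, 30, 13, 49]
30 -> hit
49 -> hit
23 -> miss, evict 13, frames [47, 30, 49, 23]
47 -> hit
49 -> hit
23 -> hit
49 -> hit
30 -> hit
13 -> miss, evict 23, frames [47, 30, 49, 13]
28 -> miss, evict 13, frames [47, 30, 49, 28]
49 -> hit
28 -> hit
30 -> hit
Page faults: 8.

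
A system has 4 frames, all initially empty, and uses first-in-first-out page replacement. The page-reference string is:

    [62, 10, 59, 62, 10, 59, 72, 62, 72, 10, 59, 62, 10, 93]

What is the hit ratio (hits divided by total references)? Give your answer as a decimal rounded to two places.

0.64

62 → miss, frames [62]
10 → miss, frames [62, 10]
59 → miss, frames [62, 10, 59]
62 → hit
10 → hit
59 → hit
72 → miss, frames [62, 10, 59, 72]
62 → hit
72 → hit
10 → hit
59 → hit
62 → hit
10 → hit
93 → miss, evict 62, frames [10, 59, 72, 93]
Hits: 9 of 14 references → 9/14 = 0.6429.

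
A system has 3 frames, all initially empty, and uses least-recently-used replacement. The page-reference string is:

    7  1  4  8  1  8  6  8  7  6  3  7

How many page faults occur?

7 -> miss, frames {7}
1 -> miss, frames {7,1}
4 -> miss, frames {7,1,4}
8 -> miss, evict 7, frames {1,4,8}
1 -> hit
8 -> hit
6 -> miss, evict 4, frames {1,8,6}
8 -> hit
7 -> miss, evict 1, frames {6,8,7}
6 -> hit
3 -> miss, evict 8, frames {7,6,3}
7 -> hit
Page faults: 7.

7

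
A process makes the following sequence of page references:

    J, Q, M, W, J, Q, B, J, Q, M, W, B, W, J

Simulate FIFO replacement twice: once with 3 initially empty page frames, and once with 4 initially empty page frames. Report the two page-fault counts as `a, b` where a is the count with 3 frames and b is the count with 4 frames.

3 frames: F F F F F F F . . F F . . F → 10 faults.
4 frames: F F F F . . F F F F F F . F → 11 faults.
11 > 10: adding a frame increased faults — Belady's anomaly.

10, 11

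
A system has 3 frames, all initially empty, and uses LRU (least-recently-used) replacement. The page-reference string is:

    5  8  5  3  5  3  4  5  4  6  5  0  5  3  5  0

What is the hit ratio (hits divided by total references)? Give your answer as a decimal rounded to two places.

5: miss, frames [5]
8: miss, frames [5, 8]
5: hit
3: miss, frames [8, 5, 3]
5: hit
3: hit
4: miss, evict 8, frames [5, 3, 4]
5: hit
4: hit
6: miss, evict 3, frames [5, 4, 6]
5: hit
0: miss, evict 4, frames [6, 5, 0]
5: hit
3: miss, evict 6, frames [0, 5, 3]
5: hit
0: hit
Hits: 9 of 16 references → 9/16 = 0.5625.

0.56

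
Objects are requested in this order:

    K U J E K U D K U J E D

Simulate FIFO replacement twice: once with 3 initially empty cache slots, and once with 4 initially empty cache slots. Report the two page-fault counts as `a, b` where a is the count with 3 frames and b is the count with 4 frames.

9, 10

3 frames: F F F F F F F . . F F . → 9 faults.
4 frames: F F F F . . F F F F F F → 10 faults.
10 > 9: adding a frame increased faults — Belady's anomaly.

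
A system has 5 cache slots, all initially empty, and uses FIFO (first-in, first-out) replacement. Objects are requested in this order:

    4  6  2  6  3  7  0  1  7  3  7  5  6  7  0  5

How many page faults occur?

4 -> miss, frames (4)
6 -> miss, frames (4 6)
2 -> miss, frames (4 6 2)
6 -> hit
3 -> miss, frames (4 6 2 3)
7 -> miss, frames (4 6 2 3 7)
0 -> miss, evict 4, frames (6 2 3 7 0)
1 -> miss, evict 6, frames (2 3 7 0 1)
7 -> hit
3 -> hit
7 -> hit
5 -> miss, evict 2, frames (3 7 0 1 5)
6 -> miss, evict 3, frames (7 0 1 5 6)
7 -> hit
0 -> hit
5 -> hit
Page faults: 9.

9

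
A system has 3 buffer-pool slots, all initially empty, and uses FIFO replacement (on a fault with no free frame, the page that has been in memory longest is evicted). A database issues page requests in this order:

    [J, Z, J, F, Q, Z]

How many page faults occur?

4

J: miss, frames (J)
Z: miss, frames (J Z)
J: hit
F: miss, frames (J Z F)
Q: miss, evict J, frames (Z F Q)
Z: hit
Page faults: 4.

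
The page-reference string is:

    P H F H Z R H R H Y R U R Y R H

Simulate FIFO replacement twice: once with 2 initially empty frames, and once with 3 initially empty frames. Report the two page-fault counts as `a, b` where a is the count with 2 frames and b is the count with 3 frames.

12, 10

2 frames: F F F . F F F . . F F F . F F F → 12 faults.
3 frames: F F F . F F F . . F . F F . . F → 10 faults.
10 < 12: adding a frame reduced faults, as is typical.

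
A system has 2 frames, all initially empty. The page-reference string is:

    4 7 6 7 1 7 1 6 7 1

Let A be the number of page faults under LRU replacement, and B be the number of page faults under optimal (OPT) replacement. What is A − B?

1

Under LRU: F F F . F . . F F F → 7 faults.
Under OPT: F F F . F . . F . F → 6 faults.
A − B = 7 − 6 = 1.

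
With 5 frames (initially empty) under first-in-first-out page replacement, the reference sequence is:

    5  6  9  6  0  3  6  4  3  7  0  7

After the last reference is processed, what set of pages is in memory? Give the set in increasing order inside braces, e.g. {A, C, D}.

5 -> miss, frames (5)
6 -> miss, frames (5 6)
9 -> miss, frames (5 6 9)
6 -> hit
0 -> miss, frames (5 6 9 0)
3 -> miss, frames (5 6 9 0 3)
6 -> hit
4 -> miss, evict 5, frames (6 9 0 3 4)
3 -> hit
7 -> miss, evict 6, frames (9 0 3 4 7)
0 -> hit
7 -> hit

{0, 3, 4, 7, 9}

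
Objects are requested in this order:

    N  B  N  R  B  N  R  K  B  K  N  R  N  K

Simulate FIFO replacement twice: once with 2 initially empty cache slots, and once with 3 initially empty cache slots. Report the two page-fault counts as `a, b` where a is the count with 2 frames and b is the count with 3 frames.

9, 5

2 frames: F F . F . F . F F . F F . F → 9 faults.
3 frames: F F . F . . . F . . F . . . → 5 faults.
5 < 9: adding a frame reduced faults, as is typical.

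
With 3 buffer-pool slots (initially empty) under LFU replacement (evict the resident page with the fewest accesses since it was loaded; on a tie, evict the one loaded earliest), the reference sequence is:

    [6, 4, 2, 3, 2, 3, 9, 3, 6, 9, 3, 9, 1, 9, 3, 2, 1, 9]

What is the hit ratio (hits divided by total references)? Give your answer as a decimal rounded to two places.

6 -> fault, frames (6)
4 -> fault, frames (6 4)
2 -> fault, frames (6 4 2)
3 -> fault, evict 6, frames (4 2 3)
2 -> hit
3 -> hit
9 -> fault, evict 4, frames (2 3 9)
3 -> hit
6 -> fault, evict 9, frames (2 3 6)
9 -> fault, evict 6, frames (2 3 9)
3 -> hit
9 -> hit
1 -> fault, evict 2, frames (3 9 1)
9 -> hit
3 -> hit
2 -> fault, evict 1, frames (3 9 2)
1 -> fault, evict 2, frames (3 9 1)
9 -> hit
Hits: 8 of 18 references → 8/18 = 0.4444.

0.44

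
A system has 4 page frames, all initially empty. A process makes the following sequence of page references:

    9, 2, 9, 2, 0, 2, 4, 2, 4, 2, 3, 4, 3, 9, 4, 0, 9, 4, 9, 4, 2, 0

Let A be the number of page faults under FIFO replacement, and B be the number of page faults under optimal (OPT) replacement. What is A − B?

Under FIFO: F F . . F . F . . . F . . F . . . . . . F F → 8 faults.
Under OPT: F F . . F . F . . . F . . . . . . . . . F . → 6 faults.
A − B = 8 − 6 = 2.

2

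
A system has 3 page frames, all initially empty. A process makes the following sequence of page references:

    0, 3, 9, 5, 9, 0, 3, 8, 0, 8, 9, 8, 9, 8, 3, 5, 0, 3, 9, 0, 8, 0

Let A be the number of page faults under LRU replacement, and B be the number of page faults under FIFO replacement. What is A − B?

-1

Under LRU: F F F F . F F F . . F . . . F F F . F . F . → 13 faults.
Under FIFO: F F F F . F F F . . F . . . . F F F F . F F → 14 faults.
A − B = 13 − 14 = -1.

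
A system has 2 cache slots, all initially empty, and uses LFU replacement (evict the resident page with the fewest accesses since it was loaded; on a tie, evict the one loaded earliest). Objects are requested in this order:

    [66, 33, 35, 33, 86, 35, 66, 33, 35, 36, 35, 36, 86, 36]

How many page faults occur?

12

66 -> fault, frames {66}
33 -> fault, frames {66,33}
35 -> fault, evict 66, frames {33,35}
33 -> hit
86 -> fault, evict 35, frames {33,86}
35 -> fault, evict 86, frames {33,35}
66 -> fault, evict 35, frames {33,66}
33 -> hit
35 -> fault, evict 66, frames {33,35}
36 -> fault, evict 35, frames {33,36}
35 -> fault, evict 36, frames {33,35}
36 -> fault, evict 35, frames {33,36}
86 -> fault, evict 36, frames {33,86}
36 -> fault, evict 86, frames {33,36}
Page faults: 12.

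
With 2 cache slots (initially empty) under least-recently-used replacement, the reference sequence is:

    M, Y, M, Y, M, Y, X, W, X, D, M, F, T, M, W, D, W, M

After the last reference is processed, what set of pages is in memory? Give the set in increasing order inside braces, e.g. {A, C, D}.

{M, W}

M -> fault, frames [M]
Y -> fault, frames [M, Y]
M -> hit
Y -> hit
M -> hit
Y -> hit
X -> fault, evict M, frames [Y, X]
W -> fault, evict Y, frames [X, W]
X -> hit
D -> fault, evict W, frames [X, D]
M -> fault, evict X, frames [D, M]
F -> fault, evict D, frames [M, F]
T -> fault, evict M, frames [F, T]
M -> fault, evict F, frames [T, M]
W -> fault, evict T, frames [M, W]
D -> fault, evict M, frames [W, D]
W -> hit
M -> fault, evict D, frames [W, M]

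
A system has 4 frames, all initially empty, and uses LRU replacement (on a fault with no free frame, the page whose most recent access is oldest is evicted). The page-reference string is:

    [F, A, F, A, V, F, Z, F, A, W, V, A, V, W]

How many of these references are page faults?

6

F: miss, frames [F]
A: miss, frames [F, A]
F: hit
A: hit
V: miss, frames [F, A, V]
F: hit
Z: miss, frames [A, V, F, Z]
F: hit
A: hit
W: miss, evict V, frames [Z, F, A, W]
V: miss, evict Z, frames [F, A, W, V]
A: hit
V: hit
W: hit
Page faults: 6.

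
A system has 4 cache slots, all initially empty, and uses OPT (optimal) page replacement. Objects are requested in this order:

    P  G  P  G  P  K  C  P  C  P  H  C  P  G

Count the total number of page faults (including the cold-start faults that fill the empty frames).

P -> miss, frames (P)
G -> miss, frames (P G)
P -> hit
G -> hit
P -> hit
K -> miss, frames (P G K)
C -> miss, frames (P G K C)
P -> hit
C -> hit
P -> hit
H -> miss, evict K, frames (P G C H)
C -> hit
P -> hit
G -> hit
Page faults: 5.

5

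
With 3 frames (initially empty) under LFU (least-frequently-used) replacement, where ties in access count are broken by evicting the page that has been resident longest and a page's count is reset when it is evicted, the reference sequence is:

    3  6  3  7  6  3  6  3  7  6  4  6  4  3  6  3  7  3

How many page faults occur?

3 -> fault, frames (3)
6 -> fault, frames (3 6)
3 -> hit
7 -> fault, frames (3 6 7)
6 -> hit
3 -> hit
6 -> hit
3 -> hit
7 -> hit
6 -> hit
4 -> fault, evict 7, frames (3 6 4)
6 -> hit
4 -> hit
3 -> hit
6 -> hit
3 -> hit
7 -> fault, evict 4, frames (3 6 7)
3 -> hit
Page faults: 5.

5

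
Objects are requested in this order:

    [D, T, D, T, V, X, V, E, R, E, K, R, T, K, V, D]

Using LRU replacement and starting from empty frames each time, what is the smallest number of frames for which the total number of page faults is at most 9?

5

f=1: 16 faults
f=2: 12 faults
f=3: 10 faults
f=4: 10 faults
f=5: 9 faults
f=6: 8 faults
f=7: 7 faults
Smallest f with faults ≤ 9 is 5.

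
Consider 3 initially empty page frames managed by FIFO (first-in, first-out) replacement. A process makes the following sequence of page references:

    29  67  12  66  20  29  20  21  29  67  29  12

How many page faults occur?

29: fault, frames (29)
67: fault, frames (29 67)
12: fault, frames (29 67 12)
66: fault, evict 29, frames (67 12 66)
20: fault, evict 67, frames (12 66 20)
29: fault, evict 12, frames (66 20 29)
20: hit
21: fault, evict 66, frames (20 29 21)
29: hit
67: fault, evict 20, frames (29 21 67)
29: hit
12: fault, evict 29, frames (21 67 12)
Page faults: 9.

9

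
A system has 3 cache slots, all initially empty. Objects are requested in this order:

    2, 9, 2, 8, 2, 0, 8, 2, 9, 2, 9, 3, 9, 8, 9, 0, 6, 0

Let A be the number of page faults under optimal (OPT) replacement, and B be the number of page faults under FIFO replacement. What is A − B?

Under OPT: F F . F . F . . F . . F . . . F F . → 8 faults.
Under FIFO: F F . F . F . F F . . F . F . F F . → 10 faults.
A − B = 8 − 10 = -2.

-2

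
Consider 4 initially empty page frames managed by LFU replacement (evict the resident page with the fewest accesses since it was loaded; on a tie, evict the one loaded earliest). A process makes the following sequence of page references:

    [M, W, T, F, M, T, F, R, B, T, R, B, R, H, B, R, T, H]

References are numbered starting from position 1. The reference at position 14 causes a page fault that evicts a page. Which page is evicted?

pos 1: M: miss, frames {M}
pos 2: W: miss, frames {M,W}
pos 3: T: miss, frames {M,W,T}
pos 4: F: miss, frames {M,W,T,F}
pos 5: M: hit
pos 6: T: hit
pos 7: F: hit
pos 8: R: miss, evict W, frames {M,T,F,R}
pos 9: B: miss, evict R, frames {M,T,F,B}
pos 10: T: hit
pos 11: R: miss, evict B, frames {M,T,F,R}
pos 12: B: miss, evict R, frames {M,T,F,B}
pos 13: R: miss, evict B, frames {M,T,F,R}
pos 14: H: miss, evict R, frames {M,T,F,H}
At position 14, page R is evicted.

R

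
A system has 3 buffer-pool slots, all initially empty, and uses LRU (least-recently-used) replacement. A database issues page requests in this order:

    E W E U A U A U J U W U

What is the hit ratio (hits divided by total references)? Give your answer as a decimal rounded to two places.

E → fault, frames {E}
W → fault, frames {E,W}
E → hit
U → fault, frames {W,E,U}
A → fault, evict W, frames {E,U,A}
U → hit
A → hit
U → hit
J → fault, evict E, frames {A,U,J}
U → hit
W → fault, evict A, frames {J,U,W}
U → hit
Hits: 6 of 12 references → 6/12 = 0.5000.

0.50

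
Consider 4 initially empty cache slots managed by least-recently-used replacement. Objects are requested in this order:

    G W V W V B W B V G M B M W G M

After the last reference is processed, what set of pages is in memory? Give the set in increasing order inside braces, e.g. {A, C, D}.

G: fault, frames {G}
W: fault, frames {G,W}
V: fault, frames {G,W,V}
W: hit
V: hit
B: fault, frames {G,W,V,B}
W: hit
B: hit
V: hit
G: hit
M: fault, evict W, frames {B,V,G,M}
B: hit
M: hit
W: fault, evict V, frames {G,B,M,W}
G: hit
M: hit

{B, G, M, W}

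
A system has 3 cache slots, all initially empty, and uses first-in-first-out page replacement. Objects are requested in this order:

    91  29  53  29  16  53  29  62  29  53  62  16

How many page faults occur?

8

91 -> fault, frames [91]
29 -> fault, frames [91, 29]
53 -> fault, frames [91, 29, 53]
29 -> hit
16 -> fault, evict 91, frames [29, 53, 16]
53 -> hit
29 -> hit
62 -> fault, evict 29, frames [53, 16, 62]
29 -> fault, evict 53, frames [16, 62, 29]
53 -> fault, evict 16, frames [62, 29, 53]
62 -> hit
16 -> fault, evict 62, frames [29, 53, 16]
Page faults: 8.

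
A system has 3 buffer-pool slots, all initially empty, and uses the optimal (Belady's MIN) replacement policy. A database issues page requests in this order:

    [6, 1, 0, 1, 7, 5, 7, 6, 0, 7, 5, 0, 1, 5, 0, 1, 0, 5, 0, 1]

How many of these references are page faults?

7

6: fault, frames (6)
1: fault, frames (6 1)
0: fault, frames (6 1 0)
1: hit
7: fault, evict 1, frames (6 0 7)
5: fault, evict 0, frames (6 7 5)
7: hit
6: hit
0: fault, evict 6, frames (7 5 0)
7: hit
5: hit
0: hit
1: fault, evict 7, frames (5 0 1)
5: hit
0: hit
1: hit
0: hit
5: hit
0: hit
1: hit
Page faults: 7.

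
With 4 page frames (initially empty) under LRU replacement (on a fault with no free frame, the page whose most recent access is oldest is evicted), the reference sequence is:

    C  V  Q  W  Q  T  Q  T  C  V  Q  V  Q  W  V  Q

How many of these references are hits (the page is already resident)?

8

C -> miss, frames [C]
V -> miss, frames [C, V]
Q -> miss, frames [C, V, Q]
W -> miss, frames [C, V, Q, W]
Q -> hit
T -> miss, evict C, frames [V, W, Q, T]
Q -> hit
T -> hit
C -> miss, evict V, frames [W, Q, T, C]
V -> miss, evict W, frames [Q, T, C, V]
Q -> hit
V -> hit
Q -> hit
W -> miss, evict T, frames [C, V, Q, W]
V -> hit
Q -> hit
Hits: 8.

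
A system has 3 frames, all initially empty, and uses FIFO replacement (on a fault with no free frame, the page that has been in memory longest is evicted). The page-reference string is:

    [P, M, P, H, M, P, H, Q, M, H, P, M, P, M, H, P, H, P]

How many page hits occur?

P: miss, frames (P)
M: miss, frames (P M)
P: hit
H: miss, frames (P M H)
M: hit
P: hit
H: hit
Q: miss, evict P, frames (M H Q)
M: hit
H: hit
P: miss, evict M, frames (H Q P)
M: miss, evict H, frames (Q P M)
P: hit
M: hit
H: miss, evict Q, frames (P M H)
P: hit
H: hit
P: hit
Hits: 11.

11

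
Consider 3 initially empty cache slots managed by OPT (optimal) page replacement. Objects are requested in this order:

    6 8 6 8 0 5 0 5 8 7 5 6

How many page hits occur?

6: fault, frames (6)
8: fault, frames (6 8)
6: hit
8: hit
0: fault, frames (6 8 0)
5: fault, evict 6, frames (8 0 5)
0: hit
5: hit
8: hit
7: fault, evict 0, frames (8 5 7)
5: hit
6: fault, evict 7, frames (8 5 6)
Hits: 6.

6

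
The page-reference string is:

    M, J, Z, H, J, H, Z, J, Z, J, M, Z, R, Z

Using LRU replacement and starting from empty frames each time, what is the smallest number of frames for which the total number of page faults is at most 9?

f=1: 14 faults
f=2: 10 faults
f=3: 6 faults
f=4: 5 faults
f=5: 5 faults
Smallest f with faults ≤ 9 is 3.

3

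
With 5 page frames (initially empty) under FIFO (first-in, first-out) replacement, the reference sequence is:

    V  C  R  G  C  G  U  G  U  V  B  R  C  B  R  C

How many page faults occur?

6

V -> fault, frames (V)
C -> fault, frames (V C)
R -> fault, frames (V C R)
G -> fault, frames (V C R G)
C -> hit
G -> hit
U -> fault, frames (V C R G U)
G -> hit
U -> hit
V -> hit
B -> fault, evict V, frames (C R G U B)
R -> hit
C -> hit
B -> hit
R -> hit
C -> hit
Page faults: 6.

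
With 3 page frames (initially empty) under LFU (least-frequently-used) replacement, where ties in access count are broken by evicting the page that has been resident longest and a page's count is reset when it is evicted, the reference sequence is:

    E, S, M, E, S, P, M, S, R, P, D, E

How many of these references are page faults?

E: miss, frames {E}
S: miss, frames {E,S}
M: miss, frames {E,S,M}
E: hit
S: hit
P: miss, evict M, frames {E,S,P}
M: miss, evict P, frames {E,S,M}
S: hit
R: miss, evict M, frames {E,S,R}
P: miss, evict R, frames {E,S,P}
D: miss, evict P, frames {E,S,D}
E: hit
Page faults: 8.

8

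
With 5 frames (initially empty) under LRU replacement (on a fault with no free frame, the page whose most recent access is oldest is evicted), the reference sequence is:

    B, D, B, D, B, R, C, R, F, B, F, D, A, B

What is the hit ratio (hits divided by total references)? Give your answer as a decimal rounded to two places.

0.57

B -> miss, frames [B]
D -> miss, frames [B, D]
B -> hit
D -> hit
B -> hit
R -> miss, frames [D, B, R]
C -> miss, frames [D, B, R, C]
R -> hit
F -> miss, frames [D, B, C, R, F]
B -> hit
F -> hit
D -> hit
A -> miss, evict C, frames [R, B, F, D, A]
B -> hit
Hits: 8 of 14 references → 8/14 = 0.5714.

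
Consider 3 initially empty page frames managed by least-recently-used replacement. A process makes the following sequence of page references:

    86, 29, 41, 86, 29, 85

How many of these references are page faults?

86 → miss, frames {86}
29 → miss, frames {86,29}
41 → miss, frames {86,29,41}
86 → hit
29 → hit
85 → miss, evict 41, frames {86,29,85}
Page faults: 4.

4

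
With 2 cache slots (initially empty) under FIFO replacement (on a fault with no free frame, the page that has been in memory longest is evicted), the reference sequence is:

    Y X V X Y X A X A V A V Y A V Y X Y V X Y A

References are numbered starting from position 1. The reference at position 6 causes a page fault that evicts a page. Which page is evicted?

V

pos 1: Y -> miss, frames (Y)
pos 2: X -> miss, frames (Y X)
pos 3: V -> miss, evict Y, frames (X V)
pos 4: X -> hit
pos 5: Y -> miss, evict X, frames (V Y)
pos 6: X -> miss, evict V, frames (Y X)
At position 6, page V is evicted.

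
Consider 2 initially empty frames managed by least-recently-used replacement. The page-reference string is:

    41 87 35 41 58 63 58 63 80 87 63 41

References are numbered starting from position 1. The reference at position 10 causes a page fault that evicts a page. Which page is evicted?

pos 1: 41 → fault, frames {41}
pos 2: 87 → fault, frames {41,87}
pos 3: 35 → fault, evict 41, frames {87,35}
pos 4: 41 → fault, evict 87, frames {35,41}
pos 5: 58 → fault, evict 35, frames {41,58}
pos 6: 63 → fault, evict 41, frames {58,63}
pos 7: 58 → hit
pos 8: 63 → hit
pos 9: 80 → fault, evict 58, frames {63,80}
pos 10: 87 → fault, evict 63, frames {80,87}
At position 10, page 63 is evicted.

63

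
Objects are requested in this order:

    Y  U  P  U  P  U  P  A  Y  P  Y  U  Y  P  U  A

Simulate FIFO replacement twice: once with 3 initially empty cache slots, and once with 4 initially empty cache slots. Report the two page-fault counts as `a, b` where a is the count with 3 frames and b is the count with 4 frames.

3 frames: F F F . . . . F F . . F . F . F → 8 faults.
4 frames: F F F . . . . F . . . . . . . . → 4 faults.
4 < 8: adding a frame reduced faults, as is typical.

8, 4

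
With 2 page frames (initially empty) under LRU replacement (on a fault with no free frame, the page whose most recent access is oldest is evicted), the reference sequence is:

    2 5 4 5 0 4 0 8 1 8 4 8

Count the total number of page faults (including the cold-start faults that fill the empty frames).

8

2: miss, frames [2]
5: miss, frames [2, 5]
4: miss, evict 2, frames [5, 4]
5: hit
0: miss, evict 4, frames [5, 0]
4: miss, evict 5, frames [0, 4]
0: hit
8: miss, evict 4, frames [0, 8]
1: miss, evict 0, frames [8, 1]
8: hit
4: miss, evict 1, frames [8, 4]
8: hit
Page faults: 8.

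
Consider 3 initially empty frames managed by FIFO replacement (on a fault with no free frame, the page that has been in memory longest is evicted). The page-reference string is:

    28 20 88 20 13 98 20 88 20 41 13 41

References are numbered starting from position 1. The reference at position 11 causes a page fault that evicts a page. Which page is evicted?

pos 1: 28 → miss, frames {28}
pos 2: 20 → miss, frames {28,20}
pos 3: 88 → miss, frames {28,20,88}
pos 4: 20 → hit
pos 5: 13 → miss, evict 28, frames {20,88,13}
pos 6: 98 → miss, evict 20, frames {88,13,98}
pos 7: 20 → miss, evict 88, frames {13,98,20}
pos 8: 88 → miss, evict 13, frames {98,20,88}
pos 9: 20 → hit
pos 10: 41 → miss, evict 98, frames {20,88,41}
pos 11: 13 → miss, evict 20, frames {88,41,13}
At position 11, page 20 is evicted.

20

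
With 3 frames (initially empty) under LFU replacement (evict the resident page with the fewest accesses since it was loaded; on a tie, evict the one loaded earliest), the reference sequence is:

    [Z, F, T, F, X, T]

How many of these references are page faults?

Z -> miss, frames (Z)
F -> miss, frames (Z F)
T -> miss, frames (Z F T)
F -> hit
X -> miss, evict Z, frames (F T X)
T -> hit
Page faults: 4.

4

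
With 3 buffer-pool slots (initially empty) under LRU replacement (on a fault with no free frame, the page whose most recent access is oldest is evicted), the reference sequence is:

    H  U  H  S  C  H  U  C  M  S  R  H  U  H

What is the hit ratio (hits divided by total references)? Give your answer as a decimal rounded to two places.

0.29

H → fault, frames [H]
U → fault, frames [H, U]
H → hit
S → fault, frames [U, H, S]
C → fault, evict U, frames [H, S, C]
H → hit
U → fault, evict S, frames [C, H, U]
C → hit
M → fault, evict H, frames [U, C, M]
S → fault, evict U, frames [C, M, S]
R → fault, evict C, frames [M, S, R]
H → fault, evict M, frames [S, R, H]
U → fault, evict S, frames [R, H, U]
H → hit
Hits: 4 of 14 references → 4/14 = 0.2857.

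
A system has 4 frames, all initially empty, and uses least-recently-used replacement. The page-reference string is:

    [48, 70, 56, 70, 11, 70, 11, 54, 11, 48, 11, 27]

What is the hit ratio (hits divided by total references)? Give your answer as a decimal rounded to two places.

48 -> miss, frames [48]
70 -> miss, frames [48, 70]
56 -> miss, frames [48, 70, 56]
70 -> hit
11 -> miss, frames [48, 56, 70, 11]
70 -> hit
11 -> hit
54 -> miss, evict 48, frames [56, 70, 11, 54]
11 -> hit
48 -> miss, evict 56, frames [70, 54, 11, 48]
11 -> hit
27 -> miss, evict 70, frames [54, 48, 11, 27]
Hits: 5 of 12 references → 5/12 = 0.4167.

0.42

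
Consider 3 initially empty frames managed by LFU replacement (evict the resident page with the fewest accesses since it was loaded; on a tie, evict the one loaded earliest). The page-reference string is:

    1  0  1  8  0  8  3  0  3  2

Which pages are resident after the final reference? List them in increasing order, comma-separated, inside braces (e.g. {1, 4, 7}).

{0, 2, 3}

1: miss, frames (1)
0: miss, frames (1 0)
1: hit
8: miss, frames (1 0 8)
0: hit
8: hit
3: miss, evict 1, frames (0 8 3)
0: hit
3: hit
2: miss, evict 8, frames (0 3 2)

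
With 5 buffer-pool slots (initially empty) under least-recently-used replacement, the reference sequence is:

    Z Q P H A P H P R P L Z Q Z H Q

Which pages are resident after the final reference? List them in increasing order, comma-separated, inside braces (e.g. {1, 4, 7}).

{H, L, P, Q, Z}

Z -> fault, frames {Z}
Q -> fault, frames {Z,Q}
P -> fault, frames {Z,Q,P}
H -> fault, frames {Z,Q,P,H}
A -> fault, frames {Z,Q,P,H,A}
P -> hit
H -> hit
P -> hit
R -> fault, evict Z, frames {Q,A,H,P,R}
P -> hit
L -> fault, evict Q, frames {A,H,R,P,L}
Z -> fault, evict A, frames {H,R,P,L,Z}
Q -> fault, evict H, frames {R,P,L,Z,Q}
Z -> hit
H -> fault, evict R, frames {P,L,Q,Z,H}
Q -> hit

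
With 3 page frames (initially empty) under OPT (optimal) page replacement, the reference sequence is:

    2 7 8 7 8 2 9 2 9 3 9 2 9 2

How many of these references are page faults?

5

2: fault, frames [2]
7: fault, frames [2, 7]
8: fault, frames [2, 7, 8]
7: hit
8: hit
2: hit
9: fault, evict 8, frames [2, 7, 9]
2: hit
9: hit
3: fault, evict 7, frames [2, 9, 3]
9: hit
2: hit
9: hit
2: hit
Page faults: 5.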